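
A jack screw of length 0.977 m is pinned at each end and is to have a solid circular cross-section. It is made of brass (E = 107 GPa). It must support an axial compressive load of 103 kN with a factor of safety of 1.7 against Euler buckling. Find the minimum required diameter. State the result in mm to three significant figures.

Required P_cr = n·P = 1.7 × 103 = 175.1 kN
L_e = K·L = 1 × 0.977 = 0.9770 m
Required I = P_cr·L_e²/(π²E) = 1.751×10^5 × 0.9770² / (π² × 1.07×10^11) = 1.583×10^-7 m⁴
I_req = 1.583×10^5 mm⁴
Solid circle: I = πd⁴/64  ⇒  d = (64I/π)^(1/4) = (64×1.583×10^5/π)^(1/4) = 42.4 mm

d ≈ 42.4 mm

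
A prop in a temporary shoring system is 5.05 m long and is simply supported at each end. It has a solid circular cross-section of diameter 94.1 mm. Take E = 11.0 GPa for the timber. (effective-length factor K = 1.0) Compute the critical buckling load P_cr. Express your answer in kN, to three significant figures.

P_cr ≈ 16.4 kN

I = πd⁴/64 = π×94.1⁴/64 = 3.849×10^6 mm⁴
I = 3.849×10^6 mm⁴ = 3.849×10^-6 m⁴
Effective length L_e = K·L = 1 × 5.05 = 5.050 m
P_cr = π²EI / L_e² = π² × 11.0×10⁹ × 3.849×10^-6 / 5.050² = 1.638×10^4 N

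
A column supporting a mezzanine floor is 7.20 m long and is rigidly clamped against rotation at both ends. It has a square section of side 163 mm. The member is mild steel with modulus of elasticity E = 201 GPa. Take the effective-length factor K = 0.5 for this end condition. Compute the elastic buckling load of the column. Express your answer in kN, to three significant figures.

I = a⁴/12 = 163⁴/12 = 5.883×10^7 mm⁴
I = 5.883×10^7 mm⁴ = 5.883×10^-5 m⁴
Effective length L_e = K·L = 0.5 × 7.20 = 3.600 m
P_cr = π²EI / L_e² = π² × 201×10⁹ × 5.883×10^-5 / 3.600² = 9.005×10^6 N

P_cr ≈ 9000 kN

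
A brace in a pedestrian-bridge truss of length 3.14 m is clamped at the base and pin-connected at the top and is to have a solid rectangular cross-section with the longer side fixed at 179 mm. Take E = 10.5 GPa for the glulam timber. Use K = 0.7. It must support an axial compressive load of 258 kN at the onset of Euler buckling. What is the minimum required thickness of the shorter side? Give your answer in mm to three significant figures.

b ≈ 93.1 mm

L_e = K·L = 0.7 × 3.14 = 2.198 m
Required I = P_cr·L_e²/(π²E) = 2.580×10^5 × 2.198² / (π² × 1.05×10^10) = 1.203×10^-5 m⁴
I_req = 1.203×10^7 mm⁴
Rectangle, weak axis: I_min = h·b³/12 with h = 179 mm fixed  ⇒  b = (12I/h)^(1/3) = 93.1 mm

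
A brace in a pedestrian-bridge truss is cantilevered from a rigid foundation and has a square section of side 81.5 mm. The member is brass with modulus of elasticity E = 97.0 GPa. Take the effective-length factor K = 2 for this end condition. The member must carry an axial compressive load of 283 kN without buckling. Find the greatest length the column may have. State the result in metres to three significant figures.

L_max ≈ 1.76 m

I = a⁴/12 = 81.5⁴/12 = 3.677×10^6 mm⁴
I = 3.677×10^-6 m⁴
At the buckling limit P_cr = P = 2.830×10^5 N
From P_cr = π²EI/(K·L)²:  L = (1/K)·√(π²EI/P_cr) = (1/2)·√(π²×9.70×10^10×3.677×10^-6/2.830×10^5)
L = 1.76 m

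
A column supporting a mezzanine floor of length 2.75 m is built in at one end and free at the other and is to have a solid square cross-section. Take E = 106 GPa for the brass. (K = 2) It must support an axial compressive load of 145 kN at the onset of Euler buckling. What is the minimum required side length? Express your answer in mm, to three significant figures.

L_e = K·L = 2 × 2.75 = 5.500 m
Required I = P_cr·L_e²/(π²E) = 1.450×10^5 × 5.500² / (π² × 1.06×10^11) = 4.193×10^-6 m⁴
I_req = 4.193×10^6 mm⁴
Solid square: I = a⁴/12  ⇒  a = (12I)^(1/4) = (12×4.193×10^6)^(1/4) = 84.2 mm

a ≈ 84.2 mm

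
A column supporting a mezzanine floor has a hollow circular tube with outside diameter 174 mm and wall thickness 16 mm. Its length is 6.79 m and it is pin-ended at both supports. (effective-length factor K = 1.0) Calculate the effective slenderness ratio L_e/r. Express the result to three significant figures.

λ ≈ 121

Inner diameter d_i = 174 − 2×16 = 142.0 mm
I = π(d_o⁴ − d_i⁴)/64 = π(174⁴ − 142.0⁴)/64 = 2.504×10^7 mm⁴
A = 7.942×10^3 mm²;  r_min = √(I/A) = √(2.504×10^7/7.942×10^3) = 56.15 mm
L_e = K·L = 1 × 6.79 m = 6.790 m = 6790.0 mm
λ = L_e / r_min = 6790.0 / 56.15 = 121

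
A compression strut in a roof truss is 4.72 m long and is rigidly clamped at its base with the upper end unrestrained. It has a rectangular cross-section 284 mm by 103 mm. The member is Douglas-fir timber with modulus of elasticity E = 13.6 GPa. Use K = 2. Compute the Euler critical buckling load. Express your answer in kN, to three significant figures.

Buckling occurs about the weak axis: I_min = h·b³/12 with b = 103 mm (the shorter side).
I_min = 284×103³/12 = 2.586×10^7 mm⁴
I = 2.586×10^7 mm⁴ = 2.586×10^-5 m⁴
Effective length L_e = K·L = 2 × 4.72 = 9.440 m
P_cr = π²EI / L_e² = π² × 13.6×10⁹ × 2.586×10^-5 / 9.440² = 3.895×10^4 N

P_cr ≈ 39.0 kN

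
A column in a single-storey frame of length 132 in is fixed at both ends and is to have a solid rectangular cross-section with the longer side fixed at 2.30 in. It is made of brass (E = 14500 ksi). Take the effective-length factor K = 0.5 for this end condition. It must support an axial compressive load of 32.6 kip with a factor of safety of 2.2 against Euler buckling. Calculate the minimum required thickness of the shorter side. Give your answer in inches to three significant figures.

Required P_cr = n·P = 2.2 × 32.6 = 71.72 kip
L_e = K·L = 0.5 × 132 = 66.00 in
Required I = P_cr·L_e²/(π²E) = 7.172×10^4 × 66.00² / (π² × 1.45×10^7) = 2.183 in⁴
Rectangle, weak axis: I_min = h·b³/12 with h = 2.30 in fixed  ⇒  b = (12I/h)^(1/3) = 2.25 in

b ≈ 2.25 in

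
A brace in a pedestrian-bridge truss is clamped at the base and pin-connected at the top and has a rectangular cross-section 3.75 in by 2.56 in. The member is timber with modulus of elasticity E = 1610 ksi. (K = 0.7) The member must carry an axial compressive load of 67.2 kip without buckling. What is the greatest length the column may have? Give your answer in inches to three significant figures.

L_max ≈ 50.3 in

Buckling occurs about the weak axis: I_min = h·b³/12 with b = 2.56 in (the shorter side).
I_min = 3.75×2.56³/12 = 5.243 in⁴
At the buckling limit P_cr = P = 6.720×10^4 lb
From P_cr = π²EI/(K·L)²:  L = (1/K)·√(π²EI/P_cr) = (1/0.7)·√(π²×1.61×10^6×5.243/6.720×10^4)
L = 50.3 in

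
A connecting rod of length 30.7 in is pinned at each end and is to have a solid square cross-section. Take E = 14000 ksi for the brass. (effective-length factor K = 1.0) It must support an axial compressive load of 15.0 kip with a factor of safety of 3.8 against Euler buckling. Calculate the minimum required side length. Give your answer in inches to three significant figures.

Required P_cr = n·P = 3.8 × 15.0 = 57.00 kip
L_e = K·L = 1 × 30.7 = 30.70 in
Required I = P_cr·L_e²/(π²E) = 5.700×10^4 × 30.70² / (π² × 1.40×10^7) = 0.3888 in⁴
Solid square: I = a⁴/12  ⇒  a = (12I)^(1/4) = (12×0.3888)^(1/4) = 1.47 in

a ≈ 1.47 in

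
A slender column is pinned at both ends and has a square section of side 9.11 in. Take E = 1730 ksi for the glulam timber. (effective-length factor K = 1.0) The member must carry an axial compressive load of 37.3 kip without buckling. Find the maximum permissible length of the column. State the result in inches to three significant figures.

I = a⁴/12 = 9.11⁴/12 = 574.0 in⁴
At the buckling limit P_cr = P = 3.730×10^4 lb
From P_cr = π²EI/(K·L)²:  L = (1/K)·√(π²EI/P_cr) = (1/1)·√(π²×1.73×10^6×574.0/3.730×10^4)
L = 513 in

L_max ≈ 513 in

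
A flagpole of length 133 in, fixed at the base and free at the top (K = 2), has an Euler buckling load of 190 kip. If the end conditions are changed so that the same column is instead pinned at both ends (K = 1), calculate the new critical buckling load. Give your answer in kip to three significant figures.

P_cr ≈ 760 kip

P_cr ∝ 1/K², so P_cr,new = P_cr,old × (K_old/K_new)² = 190 × (2/1)²
= 190 × 4.000 = 760 kip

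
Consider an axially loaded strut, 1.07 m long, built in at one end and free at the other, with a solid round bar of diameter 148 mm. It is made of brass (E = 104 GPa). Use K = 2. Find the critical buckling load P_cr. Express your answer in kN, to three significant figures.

P_cr ≈ 5280 kN

I = πd⁴/64 = π×148⁴/64 = 2.355×10^7 mm⁴
I = 2.355×10^7 mm⁴ = 2.355×10^-5 m⁴
Effective length L_e = K·L = 2 × 1.07 = 2.140 m
P_cr = π²EI / L_e² = π² × 104×10⁹ × 2.355×10^-5 / 2.140² = 5.279×10^6 N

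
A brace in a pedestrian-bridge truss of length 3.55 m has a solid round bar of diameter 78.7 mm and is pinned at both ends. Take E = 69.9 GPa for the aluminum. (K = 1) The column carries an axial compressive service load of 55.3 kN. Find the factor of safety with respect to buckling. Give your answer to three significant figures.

n ≈ 1.86

I = πd⁴/64 = π×78.7⁴/64 = 1.883×10^6 mm⁴
I = 1.883×10^6 mm⁴ = 1.883×10^-6 m⁴
Effective length L_e = K·L = 1 × 3.55 = 3.550 m
P_cr = π²EI / L_e² = π² × 69.9×10⁹ × 1.883×10^-6 / 3.550² = 1.031×10^5 N
Factor of safety n = P_cr / P = 103.08 / 55.3 = 1.86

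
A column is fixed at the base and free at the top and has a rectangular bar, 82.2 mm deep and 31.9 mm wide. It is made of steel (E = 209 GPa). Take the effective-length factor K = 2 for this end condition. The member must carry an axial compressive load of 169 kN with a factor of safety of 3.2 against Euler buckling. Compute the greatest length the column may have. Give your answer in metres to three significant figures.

Buckling occurs about the weak axis: I_min = h·b³/12 with b = 31.9 mm (the shorter side).
I_min = 82.2×31.9³/12 = 2.224×10^5 mm⁴
I = 2.224×10^-7 m⁴
Required critical load P_cr = n·P = 3.2 × 169 = 540.8 kN = 5.408×10^5 N
From P_cr = π²EI/(K·L)²:  L = (1/K)·√(π²EI/P_cr) = (1/2)·√(π²×2.09×10^11×2.224×10^-7/5.408×10^5)
L = 0.460 m

L_max ≈ 0.460 m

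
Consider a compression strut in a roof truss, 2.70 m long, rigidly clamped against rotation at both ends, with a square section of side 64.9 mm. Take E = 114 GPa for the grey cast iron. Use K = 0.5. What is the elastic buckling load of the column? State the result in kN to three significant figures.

P_cr ≈ 913 kN

I = a⁴/12 = 64.9⁴/12 = 1.478×10^6 mm⁴
I = 1.478×10^6 mm⁴ = 1.478×10^-6 m⁴
Effective length L_e = K·L = 0.5 × 2.70 = 1.350 m
P_cr = π²EI / L_e² = π² × 114×10⁹ × 1.478×10^-6 / 1.350² = 9.127×10^5 N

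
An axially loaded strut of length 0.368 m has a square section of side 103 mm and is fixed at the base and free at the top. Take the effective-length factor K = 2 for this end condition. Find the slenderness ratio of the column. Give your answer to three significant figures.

λ ≈ 24.8

For a square r = a/√12 = 103/√12 = 29.73 mm
L_e = K·L = 2 × 0.368 m = 0.7360 m = 736.00 mm
λ = L_e / r_min = 736.00 / 29.73 = 24.8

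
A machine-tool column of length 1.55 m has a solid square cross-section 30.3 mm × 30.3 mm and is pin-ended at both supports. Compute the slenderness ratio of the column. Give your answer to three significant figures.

λ ≈ 177

I = a⁴/12 = 30.3⁴/12 = 7.024×10^4 mm⁴
A = 918.1 mm²;  r_min = √(I/A) = √(7.024×10^4/918.1) = 8.747 mm
L_e = K·L = 1 × 1.55 m = 1.550 m = 1550.0 mm
λ = L_e / r_min = 1550.0 / 8.747 = 177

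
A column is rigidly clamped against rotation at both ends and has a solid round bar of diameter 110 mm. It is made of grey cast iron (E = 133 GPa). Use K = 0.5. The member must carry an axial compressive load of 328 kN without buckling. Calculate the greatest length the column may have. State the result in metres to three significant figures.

I = πd⁴/64 = π×110⁴/64 = 7.187×10^6 mm⁴
I = 7.187×10^-6 m⁴
At the buckling limit P_cr = P = 3.280×10^5 N
From P_cr = π²EI/(K·L)²:  L = (1/K)·√(π²EI/P_cr) = (1/0.5)·√(π²×1.33×10^11×7.187×10^-6/3.280×10^5)
L = 10.7 m

L_max ≈ 10.7 m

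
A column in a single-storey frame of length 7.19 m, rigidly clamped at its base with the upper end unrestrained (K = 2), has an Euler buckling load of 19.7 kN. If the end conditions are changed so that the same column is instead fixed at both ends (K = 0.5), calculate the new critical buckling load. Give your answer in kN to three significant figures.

P_cr ∝ 1/K², so P_cr,new = P_cr,old × (K_old/K_new)² = 19.7 × (2/0.5)²
= 19.7 × 16.00 = 315 kN

P_cr ≈ 315 kN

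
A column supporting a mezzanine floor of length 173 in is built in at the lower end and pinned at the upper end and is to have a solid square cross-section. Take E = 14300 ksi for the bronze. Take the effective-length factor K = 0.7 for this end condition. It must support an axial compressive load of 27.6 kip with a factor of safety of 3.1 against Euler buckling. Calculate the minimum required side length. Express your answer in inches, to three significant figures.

Required P_cr = n·P = 3.1 × 27.6 = 85.56 kip
L_e = K·L = 0.7 × 173 = 121.1 in
Required I = P_cr·L_e²/(π²E) = 8.556×10^4 × 121.1² / (π² × 1.43×10^7) = 8.890 in⁴
Solid square: I = a⁴/12  ⇒  a = (12I)^(1/4) = (12×8.890)^(1/4) = 3.21 in

a ≈ 3.21 in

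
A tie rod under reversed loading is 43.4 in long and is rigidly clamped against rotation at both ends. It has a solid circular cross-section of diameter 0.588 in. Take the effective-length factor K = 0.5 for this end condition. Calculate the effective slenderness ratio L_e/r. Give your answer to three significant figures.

I = πd⁴/64 = π×0.588⁴/64 = 5.868×10^-3 in⁴
A = 0.2715 in²;  r_min = √(I/A) = √(5.868×10^-3/0.2715) = 0.1470 in
L_e = K·L = 0.5 × 43.4 = 21.70 in
λ = L_e / r_min = 21.700 / 0.1470 = 148

λ ≈ 148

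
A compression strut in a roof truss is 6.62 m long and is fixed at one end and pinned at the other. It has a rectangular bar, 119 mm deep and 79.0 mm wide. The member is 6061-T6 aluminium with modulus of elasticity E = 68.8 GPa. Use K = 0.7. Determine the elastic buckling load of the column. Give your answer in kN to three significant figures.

Buckling occurs about the weak axis: I_min = h·b³/12 with b = 79.0 mm (the shorter side).
I_min = 119×79.0³/12 = 4.889×10^6 mm⁴
I = 4.889×10^6 mm⁴ = 4.889×10^-6 m⁴
Effective length L_e = K·L = 0.7 × 6.62 = 4.634 m
P_cr = π²EI / L_e² = π² × 68.8×10⁹ × 4.889×10^-6 / 4.634² = 1.546×10^5 N

P_cr ≈ 155 kN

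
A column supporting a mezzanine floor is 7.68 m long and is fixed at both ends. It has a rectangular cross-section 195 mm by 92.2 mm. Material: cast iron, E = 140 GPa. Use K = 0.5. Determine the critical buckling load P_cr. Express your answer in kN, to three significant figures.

P_cr ≈ 1190 kN

Buckling occurs about the weak axis: I_min = h·b³/12 with b = 92.2 mm (the shorter side).
I_min = 195×92.2³/12 = 1.274×10^7 mm⁴
I = 1.274×10^7 mm⁴ = 1.274×10^-5 m⁴
Effective length L_e = K·L = 0.5 × 7.68 = 3.840 m
P_cr = π²EI / L_e² = π² × 140×10⁹ × 1.274×10^-5 / 3.840² = 1.193×10^6 N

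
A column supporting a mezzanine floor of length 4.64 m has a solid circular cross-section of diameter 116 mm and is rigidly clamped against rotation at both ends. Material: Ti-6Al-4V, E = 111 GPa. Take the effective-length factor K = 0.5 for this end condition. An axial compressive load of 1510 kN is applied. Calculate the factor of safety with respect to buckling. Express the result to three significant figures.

I = πd⁴/64 = π×116⁴/64 = 8.888×10^6 mm⁴
I = 8.888×10^6 mm⁴ = 8.888×10^-6 m⁴
Effective length L_e = K·L = 0.5 × 4.64 = 2.320 m
P_cr = π²EI / L_e² = π² × 111×10⁹ × 8.888×10^-6 / 2.320² = 1.809×10^6 N
Factor of safety n = P_cr / P = 1809.0 / 1510 = 1.20

n ≈ 1.20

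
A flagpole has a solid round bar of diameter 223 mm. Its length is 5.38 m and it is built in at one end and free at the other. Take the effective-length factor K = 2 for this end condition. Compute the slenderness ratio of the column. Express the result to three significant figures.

λ ≈ 193

I = πd⁴/64 = π×223⁴/64 = 1.214×10^8 mm⁴
A = 3.906×10^4 mm²;  r_min = √(I/A) = √(1.214×10^8/3.906×10^4) = 55.75 mm
L_e = K·L = 2 × 5.38 m = 10.76 m = 10760 mm
λ = L_e / r_min = 10760 / 55.75 = 193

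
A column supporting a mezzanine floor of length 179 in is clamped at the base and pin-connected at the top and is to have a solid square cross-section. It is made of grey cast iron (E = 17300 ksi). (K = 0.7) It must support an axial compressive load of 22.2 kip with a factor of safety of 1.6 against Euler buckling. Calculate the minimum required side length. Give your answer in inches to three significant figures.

a ≈ 2.50 in

Required P_cr = n·P = 1.6 × 22.2 = 35.52 kip
L_e = K·L = 0.7 × 179 = 125.3 in
Required I = P_cr·L_e²/(π²E) = 3.552×10^4 × 125.3² / (π² × 1.73×10^7) = 3.266 in⁴
Solid square: I = a⁴/12  ⇒  a = (12I)^(1/4) = (12×3.266)^(1/4) = 2.50 in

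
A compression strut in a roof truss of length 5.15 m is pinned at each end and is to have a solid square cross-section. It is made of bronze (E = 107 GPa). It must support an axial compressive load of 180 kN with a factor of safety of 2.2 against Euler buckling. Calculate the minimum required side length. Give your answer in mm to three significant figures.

Required P_cr = n·P = 2.2 × 180 = 396.0 kN
L_e = K·L = 1 × 5.15 = 5.150 m
Required I = P_cr·L_e²/(π²E) = 3.960×10^5 × 5.150² / (π² × 1.07×10^11) = 9.945×10^-6 m⁴
I_req = 9.945×10^6 mm⁴
Solid square: I = a⁴/12  ⇒  a = (12I)^(1/4) = (12×9.945×10^6)^(1/4) = 105 mm

a ≈ 105 mm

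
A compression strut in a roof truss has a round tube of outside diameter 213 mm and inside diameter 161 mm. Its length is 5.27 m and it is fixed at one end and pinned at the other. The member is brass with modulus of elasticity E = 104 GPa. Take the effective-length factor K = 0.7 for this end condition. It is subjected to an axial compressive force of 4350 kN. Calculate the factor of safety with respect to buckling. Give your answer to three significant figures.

n ≈ 1.18

d_o = 213 mm, d_i = 161 mm
I = π(d_o⁴ − d_i⁴)/64 = π(213⁴ − 161.0⁴)/64 = 6.806×10^7 mm⁴
I = 6.806×10^7 mm⁴ = 6.806×10^-5 m⁴
Effective length L_e = K·L = 0.7 × 5.27 = 3.689 m
P_cr = π²EI / L_e² = π² × 104×10⁹ × 6.806×10^-5 / 3.689² = 5.133×10^6 N
Factor of safety n = P_cr / P = 5133.2 / 4350 = 1.18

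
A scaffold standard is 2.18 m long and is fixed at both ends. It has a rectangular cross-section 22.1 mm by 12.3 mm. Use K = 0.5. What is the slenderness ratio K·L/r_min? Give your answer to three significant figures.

λ ≈ 307

For a rectangle r_min = b/√12 = 12.3/√12 = 3.551 mm
L_e = K·L = 0.5 × 2.18 m = 1.090 m = 1090.0 mm
λ = L_e / r_min = 1090.0 / 3.551 = 307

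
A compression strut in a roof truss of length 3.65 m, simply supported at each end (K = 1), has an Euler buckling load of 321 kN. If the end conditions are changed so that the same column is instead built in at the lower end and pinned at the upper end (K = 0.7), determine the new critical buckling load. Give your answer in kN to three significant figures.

P_cr ∝ 1/K², so P_cr,new = P_cr,old × (K_old/K_new)² = 321 × (1/0.7)²
= 321 × 2.041 = 655 kN

P_cr ≈ 655 kN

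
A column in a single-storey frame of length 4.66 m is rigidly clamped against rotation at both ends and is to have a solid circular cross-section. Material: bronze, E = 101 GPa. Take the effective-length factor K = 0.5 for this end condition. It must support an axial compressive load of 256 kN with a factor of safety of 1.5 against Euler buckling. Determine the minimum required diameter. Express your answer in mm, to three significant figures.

Required P_cr = n·P = 1.5 × 256 = 384.0 kN
L_e = K·L = 0.5 × 4.66 = 2.330 m
Required I = P_cr·L_e²/(π²E) = 3.840×10^5 × 2.330² / (π² × 1.01×10^11) = 2.091×10^-6 m⁴
I_req = 2.091×10^6 mm⁴
Solid circle: I = πd⁴/64  ⇒  d = (64I/π)^(1/4) = (64×2.091×10^6/π)^(1/4) = 80.8 mm

d ≈ 80.8 mm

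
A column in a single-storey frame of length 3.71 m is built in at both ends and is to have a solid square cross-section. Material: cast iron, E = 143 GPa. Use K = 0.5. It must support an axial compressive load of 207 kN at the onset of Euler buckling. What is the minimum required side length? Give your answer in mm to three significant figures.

L_e = K·L = 0.5 × 3.71 = 1.855 m
Required I = P_cr·L_e²/(π²E) = 2.070×10^5 × 1.855² / (π² × 1.43×10^11) = 5.047×10^-7 m⁴
I_req = 5.047×10^5 mm⁴
Solid square: I = a⁴/12  ⇒  a = (12I)^(1/4) = (12×5.047×10^5)^(1/4) = 49.6 mm

a ≈ 49.6 mm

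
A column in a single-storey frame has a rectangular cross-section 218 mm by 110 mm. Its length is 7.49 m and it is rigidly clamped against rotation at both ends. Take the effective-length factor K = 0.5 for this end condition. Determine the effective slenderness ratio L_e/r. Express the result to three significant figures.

For a rectangle r_min = b/√12 = 110/√12 = 31.75 mm
L_e = K·L = 0.5 × 7.49 m = 3.745 m = 3745.0 mm
λ = L_e / r_min = 3745.0 / 31.75 = 118

λ ≈ 118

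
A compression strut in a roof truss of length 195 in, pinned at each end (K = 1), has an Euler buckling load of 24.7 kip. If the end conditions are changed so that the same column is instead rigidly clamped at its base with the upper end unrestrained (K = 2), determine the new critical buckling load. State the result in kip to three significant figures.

P_cr ≈ 6.18 kip

P_cr ∝ 1/K², so P_cr,new = P_cr,old × (K_old/K_new)² = 24.7 × (1/2)²
= 24.7 × 0.2500 = 6.18 kip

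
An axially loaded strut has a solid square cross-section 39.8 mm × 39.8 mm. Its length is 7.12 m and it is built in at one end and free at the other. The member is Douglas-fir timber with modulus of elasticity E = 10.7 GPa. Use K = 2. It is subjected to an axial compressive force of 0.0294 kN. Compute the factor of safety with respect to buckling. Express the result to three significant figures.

I = a⁴/12 = 39.8⁴/12 = 2.091×10^5 mm⁴
I = 2.091×10^5 mm⁴ = 2.091×10^-7 m⁴
Effective length L_e = K·L = 2 × 7.12 = 14.24 m
P_cr = π²EI / L_e² = π² × 10.7×10⁹ × 2.091×10^-7 / 14.24² = 108.9 N
Factor of safety n = P_cr / P = 0.10890 / 0.0294 = 3.70

n ≈ 3.70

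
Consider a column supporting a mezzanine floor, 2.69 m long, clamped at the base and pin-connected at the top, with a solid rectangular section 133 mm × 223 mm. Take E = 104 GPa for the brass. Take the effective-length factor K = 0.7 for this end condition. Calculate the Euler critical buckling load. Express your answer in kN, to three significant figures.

Buckling occurs about the weak axis: I_min = h·b³/12 with b = 133 mm (the shorter side).
I_min = 223×133³/12 = 4.372×10^7 mm⁴
I = 4.372×10^7 mm⁴ = 4.372×10^-5 m⁴
Effective length L_e = K·L = 0.7 × 2.69 = 1.883 m
P_cr = π²EI / L_e² = π² × 104×10⁹ × 4.372×10^-5 / 1.883² = 1.266×10^7 N

P_cr ≈ 12700 kN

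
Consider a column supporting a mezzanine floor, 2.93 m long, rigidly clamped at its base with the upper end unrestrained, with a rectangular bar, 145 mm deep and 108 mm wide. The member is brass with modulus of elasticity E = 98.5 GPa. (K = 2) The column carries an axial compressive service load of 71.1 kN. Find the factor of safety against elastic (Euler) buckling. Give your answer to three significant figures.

Buckling occurs about the weak axis: I_min = h·b³/12 with b = 108 mm (the shorter side).
I_min = 145×108³/12 = 1.522×10^7 mm⁴
I = 1.522×10^7 mm⁴ = 1.522×10^-5 m⁴
Effective length L_e = K·L = 2 × 2.93 = 5.860 m
P_cr = π²EI / L_e² = π² × 98.5×10⁹ × 1.522×10^-5 / 5.860² = 4.309×10^5 N
Factor of safety n = P_cr / P = 430.92 / 71.1 = 6.06

n ≈ 6.06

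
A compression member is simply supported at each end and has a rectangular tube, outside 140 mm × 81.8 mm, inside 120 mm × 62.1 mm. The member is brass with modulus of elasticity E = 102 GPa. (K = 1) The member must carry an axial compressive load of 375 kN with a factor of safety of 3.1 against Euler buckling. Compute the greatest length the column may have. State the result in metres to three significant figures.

Weak-axis I_min = (h_o·b_o³ − h_i·b_i³)/12 with b_o = 81.8, b_i = 62.10 mm (shorter outer/inner sides).
I_min = (140×81.8³ − 120.0×62.10³)/12 = 3.991×10^6 mm⁴
I = 3.991×10^-6 m⁴
Required critical load P_cr = n·P = 3.1 × 375 = 1162 kN = 1.163×10^6 N
From P_cr = π²EI/(K·L)²:  L = (1/K)·√(π²EI/P_cr) = (1/1)·√(π²×1.02×10^11×3.991×10^-6/1.163×10^6)
L = 1.86 m

L_max ≈ 1.86 m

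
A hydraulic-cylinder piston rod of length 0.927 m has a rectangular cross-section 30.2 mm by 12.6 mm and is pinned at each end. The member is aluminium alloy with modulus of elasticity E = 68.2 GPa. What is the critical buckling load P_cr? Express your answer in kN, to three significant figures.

Buckling occurs about the weak axis: I_min = h·b³/12 with b = 12.6 mm (the shorter side).
I_min = 30.2×12.6³/12 = 5.034×10^3 mm⁴
I = 5.034×10^3 mm⁴ = 5.034×10^-9 m⁴
Effective length L_e = K·L = 1 × 0.927 = 0.9270 m
P_cr = π²EI / L_e² = π² × 68.2×10⁹ × 5.034×10^-9 / 0.9270² = 3.943×10^3 N

P_cr ≈ 3.94 kN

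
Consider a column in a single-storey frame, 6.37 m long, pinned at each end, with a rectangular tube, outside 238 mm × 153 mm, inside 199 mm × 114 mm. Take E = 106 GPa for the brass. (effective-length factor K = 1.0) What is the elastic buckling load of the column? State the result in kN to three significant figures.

P_cr ≈ 1200 kN

Weak-axis I_min = (h_o·b_o³ − h_i·b_i³)/12 with b_o = 153, b_i = 114.0 mm (shorter outer/inner sides).
I_min = (238×153³ − 199.0×114.0³)/12 = 4.647×10^7 mm⁴
I = 4.647×10^7 mm⁴ = 4.647×10^-5 m⁴
Effective length L_e = K·L = 1 × 6.37 = 6.370 m
P_cr = π²EI / L_e² = π² × 106×10⁹ × 4.647×10^-5 / 6.370² = 1.198×10^6 N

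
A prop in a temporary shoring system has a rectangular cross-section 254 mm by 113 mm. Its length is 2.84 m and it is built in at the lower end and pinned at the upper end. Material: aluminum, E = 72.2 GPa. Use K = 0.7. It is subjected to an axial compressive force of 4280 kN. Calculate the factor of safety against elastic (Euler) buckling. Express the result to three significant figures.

Buckling occurs about the weak axis: I_min = h·b³/12 with b = 113 mm (the shorter side).
I_min = 254×113³/12 = 3.054×10^7 mm⁴
I = 3.054×10^7 mm⁴ = 3.054×10^-5 m⁴
Effective length L_e = K·L = 0.7 × 2.84 = 1.988 m
P_cr = π²EI / L_e² = π² × 72.2×10⁹ × 3.054×10^-5 / 1.988² = 5.507×10^6 N
Factor of safety n = P_cr / P = 5506.7 / 4280 = 1.29

n ≈ 1.29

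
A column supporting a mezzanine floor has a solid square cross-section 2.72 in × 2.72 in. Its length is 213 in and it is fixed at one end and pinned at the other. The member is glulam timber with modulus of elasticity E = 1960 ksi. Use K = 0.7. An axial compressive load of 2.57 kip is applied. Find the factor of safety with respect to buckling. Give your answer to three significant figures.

I = a⁴/12 = 2.72⁴/12 = 4.561 in⁴
Effective length L_e = K·L = 0.7 × 213 = 149.1 in
P_cr = π²EI / L_e² = π² × 1960×10³ × 4.561 / 149.1² = 3.969×10^3 lb
Factor of safety n = P_cr / P = 3.9691 / 2.57 = 1.54

n ≈ 1.54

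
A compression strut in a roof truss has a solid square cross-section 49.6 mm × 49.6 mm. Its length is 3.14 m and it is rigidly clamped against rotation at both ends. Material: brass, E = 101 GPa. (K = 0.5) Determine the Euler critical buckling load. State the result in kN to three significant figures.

I = a⁴/12 = 49.6⁴/12 = 5.044×10^5 mm⁴
I = 5.044×10^5 mm⁴ = 5.044×10^-7 m⁴
Effective length L_e = K·L = 0.5 × 3.14 = 1.570 m
P_cr = π²EI / L_e² = π² × 101×10⁹ × 5.044×10^-7 / 1.570² = 2.040×10^5 N

P_cr ≈ 204 kN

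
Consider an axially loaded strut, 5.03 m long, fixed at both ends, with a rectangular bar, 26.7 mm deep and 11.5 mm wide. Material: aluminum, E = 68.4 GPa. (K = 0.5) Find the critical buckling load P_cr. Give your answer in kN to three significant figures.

Buckling occurs about the weak axis: I_min = h·b³/12 with b = 11.5 mm (the shorter side).
I_min = 26.7×11.5³/12 = 3.384×10^3 mm⁴
I = 3.384×10^3 mm⁴ = 3.384×10^-9 m⁴
Effective length L_e = K·L = 0.5 × 5.03 = 2.515 m
P_cr = π²EI / L_e² = π² × 68.4×10⁹ × 3.384×10^-9 / 2.515² = 361.2 N

P_cr ≈ 0.361 kN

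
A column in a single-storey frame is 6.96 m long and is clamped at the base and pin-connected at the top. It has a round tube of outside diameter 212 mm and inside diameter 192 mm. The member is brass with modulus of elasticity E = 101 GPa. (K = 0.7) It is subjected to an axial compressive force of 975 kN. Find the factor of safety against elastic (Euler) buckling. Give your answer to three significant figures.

n ≈ 1.40

d_o = 212 mm, d_i = 192 mm
I = π(d_o⁴ − d_i⁴)/64 = π(212⁴ − 192.0⁴)/64 = 3.245×10^7 mm⁴
I = 3.245×10^7 mm⁴ = 3.245×10^-5 m⁴
Effective length L_e = K·L = 0.7 × 6.96 = 4.872 m
P_cr = π²EI / L_e² = π² × 101×10⁹ × 3.245×10^-5 / 4.872² = 1.363×10^6 N
Factor of safety n = P_cr / P = 1362.6 / 975 = 1.40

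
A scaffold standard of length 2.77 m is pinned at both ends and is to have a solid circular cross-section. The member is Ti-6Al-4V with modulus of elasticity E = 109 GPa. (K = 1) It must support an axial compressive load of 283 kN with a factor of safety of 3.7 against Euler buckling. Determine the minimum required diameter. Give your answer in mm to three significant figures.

Required P_cr = n·P = 3.7 × 283 = 1047 kN
L_e = K·L = 1 × 2.77 = 2.770 m
Required I = P_cr·L_e²/(π²E) = 1.047×10^6 × 2.770² / (π² × 1.09×10^11) = 7.468×10^-6 m⁴
I_req = 7.468×10^6 mm⁴
Solid circle: I = πd⁴/64  ⇒  d = (64I/π)^(1/4) = (64×7.468×10^6/π)^(1/4) = 111 mm

d ≈ 111 mm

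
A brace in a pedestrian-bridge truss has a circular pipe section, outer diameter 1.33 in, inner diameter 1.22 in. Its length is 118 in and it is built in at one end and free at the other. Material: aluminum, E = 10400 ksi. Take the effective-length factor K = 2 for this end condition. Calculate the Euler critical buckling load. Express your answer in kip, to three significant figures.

d_o = 1.33 in, d_i = 1.22 in
I = π(d_o⁴ − d_i⁴)/64 = π(1.33⁴ − 1.220⁴)/64 = 4.485×10^-2 in⁴
Effective length L_e = K·L = 2 × 118 = 236.0 in
P_cr = π²EI / L_e² = π² × 10400×10³ × 4.485×10^-2 / 236.0² = 82.66 lb

P_cr ≈ 0.0827 kip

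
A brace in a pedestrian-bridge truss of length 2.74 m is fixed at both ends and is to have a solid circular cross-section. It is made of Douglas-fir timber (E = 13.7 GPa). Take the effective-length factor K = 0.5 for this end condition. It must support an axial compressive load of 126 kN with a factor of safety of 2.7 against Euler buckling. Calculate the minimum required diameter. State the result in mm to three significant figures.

Required P_cr = n·P = 2.7 × 126 = 340.2 kN
L_e = K·L = 0.5 × 2.74 = 1.370 m
Required I = P_cr·L_e²/(π²E) = 3.402×10^5 × 1.370² / (π² × 1.37×10^10) = 4.722×10^-6 m⁴
I_req = 4.722×10^6 mm⁴
Solid circle: I = πd⁴/64  ⇒  d = (64I/π)^(1/4) = (64×4.722×10^6/π)^(1/4) = 99.0 mm

d ≈ 99.0 mm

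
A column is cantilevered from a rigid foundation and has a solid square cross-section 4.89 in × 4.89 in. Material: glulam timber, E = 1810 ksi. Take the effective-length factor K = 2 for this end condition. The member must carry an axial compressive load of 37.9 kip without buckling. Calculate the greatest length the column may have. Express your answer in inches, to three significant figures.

L_max ≈ 74.9 in

I = a⁴/12 = 4.89⁴/12 = 47.65 in⁴
At the buckling limit P_cr = P = 3.790×10^4 lb
From P_cr = π²EI/(K·L)²:  L = (1/K)·√(π²EI/P_cr) = (1/2)·√(π²×1.81×10^6×47.65/3.790×10^4)
L = 74.9 in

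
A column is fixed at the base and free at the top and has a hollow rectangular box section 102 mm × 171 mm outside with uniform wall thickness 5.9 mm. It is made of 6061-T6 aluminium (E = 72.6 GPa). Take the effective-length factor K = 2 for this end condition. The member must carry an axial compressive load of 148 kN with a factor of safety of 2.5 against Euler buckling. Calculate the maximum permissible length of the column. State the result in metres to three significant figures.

Inner dimensions: h_i = 171 − 2×5.9 = 159.2 mm, b_i = 102 − 2×5.9 = 90.20 mm
Weak-axis I_min = (h_o·b_o³ − h_i·b_i³)/12 with b_o = 102, b_i = 90.20 mm (shorter outer/inner sides).
I_min = (171×102³ − 159.2×90.20³)/12 = 5.386×10^6 mm⁴
I = 5.386×10^-6 m⁴
Required critical load P_cr = n·P = 2.5 × 148 = 370.0 kN = 3.700×10^5 N
From P_cr = π²EI/(K·L)²:  L = (1/K)·√(π²EI/P_cr) = (1/2)·√(π²×7.26×10^10×5.386×10^-6/3.700×10^5)
L = 1.61 m

L_max ≈ 1.61 m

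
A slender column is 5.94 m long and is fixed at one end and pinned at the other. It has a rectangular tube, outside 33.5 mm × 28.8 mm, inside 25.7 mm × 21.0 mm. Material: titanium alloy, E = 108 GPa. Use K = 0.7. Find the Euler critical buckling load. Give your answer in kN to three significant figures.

P_cr ≈ 2.89 kN

Weak-axis I_min = (h_o·b_o³ − h_i·b_i³)/12 with b_o = 28.8, b_i = 21.00 mm (shorter outer/inner sides).
I_min = (33.5×28.8³ − 25.70×21.00³)/12 = 4.685×10^4 mm⁴
I = 4.685×10^4 mm⁴ = 4.685×10^-8 m⁴
Effective length L_e = K·L = 0.7 × 5.94 = 4.158 m
P_cr = π²EI / L_e² = π² × 108×10⁹ × 4.685×10^-8 / 4.158² = 2.889×10^3 N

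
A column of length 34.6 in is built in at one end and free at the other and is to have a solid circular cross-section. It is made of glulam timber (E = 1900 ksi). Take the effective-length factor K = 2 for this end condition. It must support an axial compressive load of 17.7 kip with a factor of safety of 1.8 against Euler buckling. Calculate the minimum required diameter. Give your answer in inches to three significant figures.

Required P_cr = n·P = 1.8 × 17.7 = 31.86 kip
L_e = K·L = 2 × 34.6 = 69.20 in
Required I = P_cr·L_e²/(π²E) = 3.186×10^4 × 69.20² / (π² × 1.90×10^6) = 8.136 in⁴
Solid circle: I = πd⁴/64  ⇒  d = (64I/π)^(1/4) = (64×8.136/π)^(1/4) = 3.59 in

d ≈ 3.59 in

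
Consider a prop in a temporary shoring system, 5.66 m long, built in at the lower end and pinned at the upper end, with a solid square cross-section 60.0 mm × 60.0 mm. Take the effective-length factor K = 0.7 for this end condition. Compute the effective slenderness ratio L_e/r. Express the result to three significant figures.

I = a⁴/12 = 60.0⁴/12 = 1.080×10^6 mm⁴
A = 3.600×10^3 mm²;  r_min = √(I/A) = √(1.080×10^6/3.600×10^3) = 17.32 mm
L_e = K·L = 0.7 × 5.66 m = 3.962 m = 3962.0 mm
λ = L_e / r_min = 3962.0 / 17.32 = 229

λ ≈ 229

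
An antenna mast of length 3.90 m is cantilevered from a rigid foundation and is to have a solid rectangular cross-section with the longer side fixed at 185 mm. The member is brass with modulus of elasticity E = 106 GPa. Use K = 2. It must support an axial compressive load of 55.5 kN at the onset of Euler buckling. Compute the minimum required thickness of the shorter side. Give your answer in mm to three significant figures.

L_e = K·L = 2 × 3.90 = 7.800 m
Required I = P_cr·L_e²/(π²E) = 5.550×10^4 × 7.800² / (π² × 1.06×10^11) = 3.228×10^-6 m⁴
I_req = 3.228×10^6 mm⁴
Rectangle, weak axis: I_min = h·b³/12 with h = 185 mm fixed  ⇒  b = (12I/h)^(1/3) = 59.4 mm

b ≈ 59.4 mm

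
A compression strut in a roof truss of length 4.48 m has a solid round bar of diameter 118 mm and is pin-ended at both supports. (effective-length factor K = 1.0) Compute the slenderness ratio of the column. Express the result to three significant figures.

λ ≈ 152

For a solid circle r = d/4 = 118/4 = 29.50 mm
L_e = K·L = 1 × 4.48 m = 4.480 m = 4480.0 mm
λ = L_e / r_min = 4480.0 / 29.50 = 152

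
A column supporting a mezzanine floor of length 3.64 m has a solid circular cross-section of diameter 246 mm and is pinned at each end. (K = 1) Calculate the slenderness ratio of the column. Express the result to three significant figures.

λ ≈ 59.2

For a solid circle r = d/4 = 246/4 = 61.50 mm
L_e = K·L = 1 × 3.64 m = 3.640 m = 3640.0 mm
λ = L_e / r_min = 3640.0 / 61.50 = 59.2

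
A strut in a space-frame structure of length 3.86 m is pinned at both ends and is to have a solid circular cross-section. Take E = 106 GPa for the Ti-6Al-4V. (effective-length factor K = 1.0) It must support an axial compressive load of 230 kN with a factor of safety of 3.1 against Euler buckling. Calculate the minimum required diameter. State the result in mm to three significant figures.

d ≈ 120 mm

Required P_cr = n·P = 3.1 × 230 = 713.0 kN
L_e = K·L = 1 × 3.86 = 3.860 m
Required I = P_cr·L_e²/(π²E) = 7.130×10^5 × 3.860² / (π² × 1.06×10^11) = 1.015×10^-5 m⁴
I_req = 1.015×10^7 mm⁴
Solid circle: I = πd⁴/64  ⇒  d = (64I/π)^(1/4) = (64×1.015×10^7/π)^(1/4) = 120 mm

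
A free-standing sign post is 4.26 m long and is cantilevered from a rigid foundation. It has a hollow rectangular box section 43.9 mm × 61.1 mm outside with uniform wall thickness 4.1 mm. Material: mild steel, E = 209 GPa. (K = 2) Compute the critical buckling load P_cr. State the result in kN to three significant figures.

Inner dimensions: h_i = 61.1 − 2×4.1 = 52.90 mm, b_i = 43.9 − 2×4.1 = 35.70 mm
Weak-axis I_min = (h_o·b_o³ − h_i·b_i³)/12 with b_o = 43.9, b_i = 35.70 mm (shorter outer/inner sides).
I_min = (61.1×43.9³ − 52.90×35.70³)/12 = 2.302×10^5 mm⁴
I = 2.302×10^5 mm⁴ = 2.302×10^-7 m⁴
Effective length L_e = K·L = 2 × 4.26 = 8.520 m
P_cr = π²EI / L_e² = π² × 209×10⁹ × 2.302×10^-7 / 8.520² = 6.541×10^3 N

P_cr ≈ 6.54 kN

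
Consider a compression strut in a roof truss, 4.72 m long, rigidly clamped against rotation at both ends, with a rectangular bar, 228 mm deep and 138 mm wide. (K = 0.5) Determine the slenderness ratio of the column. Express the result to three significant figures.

For a rectangle r_min = b/√12 = 138/√12 = 39.84 mm
L_e = K·L = 0.5 × 4.72 m = 2.360 m = 2360.0 mm
λ = L_e / r_min = 2360.0 / 39.84 = 59.2

λ ≈ 59.2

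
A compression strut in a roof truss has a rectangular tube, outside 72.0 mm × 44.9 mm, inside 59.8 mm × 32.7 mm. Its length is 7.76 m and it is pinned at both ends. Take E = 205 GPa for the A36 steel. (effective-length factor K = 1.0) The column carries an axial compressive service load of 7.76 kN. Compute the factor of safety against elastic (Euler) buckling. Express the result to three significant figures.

Weak-axis I_min = (h_o·b_o³ − h_i·b_i³)/12 with b_o = 44.9, b_i = 32.70 mm (shorter outer/inner sides).
I_min = (72.0×44.9³ − 59.80×32.70³)/12 = 3.689×10^5 mm⁴
I = 3.689×10^5 mm⁴ = 3.689×10^-7 m⁴
Effective length L_e = K·L = 1 × 7.76 = 7.760 m
P_cr = π²EI / L_e² = π² × 205×10⁹ × 3.689×10^-7 / 7.760² = 1.239×10^4 N
Factor of safety n = P_cr / P = 12.394 / 7.76 = 1.60

n ≈ 1.60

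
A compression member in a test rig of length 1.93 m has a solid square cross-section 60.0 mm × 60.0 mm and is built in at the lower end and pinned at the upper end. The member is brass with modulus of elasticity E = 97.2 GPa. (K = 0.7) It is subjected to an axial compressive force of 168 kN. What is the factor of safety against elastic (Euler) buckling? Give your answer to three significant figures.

n ≈ 3.38

I = a⁴/12 = 60.0⁴/12 = 1.080×10^6 mm⁴
I = 1.080×10^6 mm⁴ = 1.080×10^-6 m⁴
Effective length L_e = K·L = 0.7 × 1.93 = 1.351 m
P_cr = π²EI / L_e² = π² × 97.2×10⁹ × 1.080×10^-6 / 1.351² = 5.676×10^5 N
Factor of safety n = P_cr / P = 567.65 / 168 = 3.38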